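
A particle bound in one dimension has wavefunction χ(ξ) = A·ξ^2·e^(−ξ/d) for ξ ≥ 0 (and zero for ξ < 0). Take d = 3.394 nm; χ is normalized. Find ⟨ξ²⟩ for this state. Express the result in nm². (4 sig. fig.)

The expectation value is the |χ|²-weighted average of ξ^2: ∫ ξ^2|χ|² dξ.
Recall ∫₀^∞ ξ^m e^(−ξ/β) dξ = m!·β^(m+1), evaluating both integrals, ⟨ξ²⟩ = 15·d^2/2.
With d = 3.394, ⟨ξ^2⟩ = 86.394.

⟨ξ^2⟩ ≈ 86.39 nm^2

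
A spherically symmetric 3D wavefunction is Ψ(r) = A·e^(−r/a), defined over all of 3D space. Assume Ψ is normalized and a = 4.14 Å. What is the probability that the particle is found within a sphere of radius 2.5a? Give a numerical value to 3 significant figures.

P ≈ 0.875

With dV = 4πr²dr, the probability is ∫|Ψ|² dV over r ≤ 2.5a.
A² is fixed by ∫₀^∞ 4πr²|Ψ|² dr = 1, i.e. A² = (π·a^3)^(−1).
Substituting u = r/a, A², 4π and the length scale all cancel in the ratio: P = ∫_{0}^{2.5} u^2·e^(-2·u) du / ∫_{0}^{∞} u^2·e^(-2·u) du.
Using ∫ u^2·e^(-2·u) du = -(2·u^2 + 2·u + 1)·e^(-2·u)/4, the numerator is 1/4 - 37·e^(-5)/8 and the denominator is 1/4.
This evaluates to P = 0.8753.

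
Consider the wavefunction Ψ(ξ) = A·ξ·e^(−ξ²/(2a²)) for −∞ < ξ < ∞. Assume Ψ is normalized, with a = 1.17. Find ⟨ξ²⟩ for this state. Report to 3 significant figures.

⟨ξ²⟩ = ∫ ξ^2 |Ψ|² dξ over the full domain.
Differentiating ∫e^(−αξ²) dξ = √(π/α) under α to get the higher moments, evaluating both integrals, ⟨ξ²⟩ = 3·a^2/2.
Putting a = 1.17 gives 2.053.

⟨ξ^2⟩ ≈ 2.05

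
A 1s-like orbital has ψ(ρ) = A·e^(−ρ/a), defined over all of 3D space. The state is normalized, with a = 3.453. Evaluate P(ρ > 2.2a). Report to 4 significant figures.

Integrate the radial probability density 4πρ²|ψ|² over ρ > 2.2a.
A² is fixed by ∫₀^∞ 4πρ²|ψ|² dρ = 1, i.e. A² = (π·a^3)^(−1).
Let u = ρ/a; then A², 4π and the length scale all cancel, so P = ∫_{2.2}^{∞} u^2·e^(-2·u) du ÷ ∫_{0}^{∞} u^2·e^(-2·u) du.
With ∫ u^2·e^(-2·u) du = -(2·u^2 + 2·u + 1)·e^(-2·u)/4 + C, the region integral is 377·e^(-22/5)/100 and the full one is 1/4.
The region integral divided by the full integral gives P = 0.18514.

P ≈ 0.1851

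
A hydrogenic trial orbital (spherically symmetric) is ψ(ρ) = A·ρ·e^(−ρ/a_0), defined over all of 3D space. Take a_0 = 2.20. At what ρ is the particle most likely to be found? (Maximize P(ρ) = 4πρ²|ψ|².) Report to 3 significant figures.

ρ ≈ 4.40

Set d/dρ [P(ρ) = 4πρ²|ψ|²] = 0 and solve for ρ > 0.
This gives ρ = 2·a_0.
With a_0 = 2.20, the most probable radial distance is 4.400.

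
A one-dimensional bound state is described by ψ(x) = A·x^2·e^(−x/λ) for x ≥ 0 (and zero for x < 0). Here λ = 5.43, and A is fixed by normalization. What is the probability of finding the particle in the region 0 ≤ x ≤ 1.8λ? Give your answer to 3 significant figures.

The probability is P = ∫ |ψ|² dx over [0, 1.8λ].
The normalization integral ∫|ψ|²dx over the whole domain equals 3·λ^5/4·A², and A² cancels in the ratio.
Substituting u = x/λ, A² and the length scale cancel in the ratio: P = ∫_{0}^{1.8} u^4·e^(-2·u) du / ∫_{0}^{∞} u^4·e^(-2·u) du.
With ∫ u^4·e^(-2·u) du = -(u^4/2 + u^3 + 3·u^2/2 + 3·u/2 + 3/4)·e^(-2·u) + C, the region integral is ≈ 0.22017 and the full one is 3/4.
Taking the ratio, P = 0.2936.

P ≈ 0.294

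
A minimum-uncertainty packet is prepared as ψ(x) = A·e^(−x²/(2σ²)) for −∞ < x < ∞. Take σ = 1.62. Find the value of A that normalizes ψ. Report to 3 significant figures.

The normalization condition is ∫|ψ|² dx = 1 from −∞ to ∞.
Carrying out the integral gives A² · √(π)·σ.
Setting this equal to 1 gives A² = 1/(√(π)·σ).
Substituting σ = 1.62 gives A² = 0.3483, so A = 0.5901.

A ≈ 0.590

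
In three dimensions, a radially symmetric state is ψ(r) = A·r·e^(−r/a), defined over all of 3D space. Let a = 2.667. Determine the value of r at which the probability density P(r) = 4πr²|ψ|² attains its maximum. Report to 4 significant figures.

r ≈ 5.334

Set d/dr [P(r) = 4πr²|ψ|²] = 0 and solve for r > 0.
This gives r = 2·a.
With a = 2.667, the most probable radial distance is 5.3340.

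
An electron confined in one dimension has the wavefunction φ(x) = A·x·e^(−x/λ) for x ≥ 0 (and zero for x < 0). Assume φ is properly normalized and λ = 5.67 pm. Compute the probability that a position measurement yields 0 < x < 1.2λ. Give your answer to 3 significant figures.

P ≈ 0.430

P = ∫_{0}^{1.2λ} |φ(x)|² dx.
The normalization integral ∫|φ|²dx over the whole domain equals λ^3/4·A², and A² cancels in the ratio.
In terms of u = x/λ (A² and the length scale cancel between numerator and denominator), P = [∫_{0}^{1.2} u^2·e^(-2·u) du] / [∫_{0}^{∞} u^2·e^(-2·u) du].
Using ∫ u^2·e^(-2·u) du = -(2·u^2 + 2·u + 1)·e^(-2·u)/4, the numerator is 1/4 - 157·e^(-12/5)/100 and the denominator is 1/4.
Taking the ratio, P = 0.4303.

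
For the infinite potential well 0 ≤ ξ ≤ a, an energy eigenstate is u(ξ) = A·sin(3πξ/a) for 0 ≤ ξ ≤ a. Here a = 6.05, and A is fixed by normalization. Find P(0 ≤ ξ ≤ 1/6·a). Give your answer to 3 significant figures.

P ≈ 0.167

|u|² is the probability density, so P = ∫_{0}^{1/6·a} |u|² dξ.
With A² fixed by ∫|u|² = 1, i.e. A² = (a/2)^(−1), substitute and integrate.
Let t = ξ/a; then A² and the length scale cancel, so P = ∫_{0}^{1/6} sin(3·π·t)^2 dt ÷ ∫_{0}^{1} sin(3·π·t)^2 dt.
Using ∫ sin(3·π·t)^2 dt = t/2 - sin(6·π·t)/(12·π), the numerator is 1/12 and the denominator is 1/2.
This works out to P = 1/6.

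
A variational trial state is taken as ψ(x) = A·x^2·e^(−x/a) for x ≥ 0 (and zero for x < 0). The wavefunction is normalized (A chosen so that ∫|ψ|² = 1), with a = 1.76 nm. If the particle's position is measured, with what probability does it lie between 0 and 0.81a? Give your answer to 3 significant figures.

P = ∫_{0}^{0.81a} |ψ(x)|² dx.
Since A² = 1/(3·a^5/4), this is the region integral divided by the full normalization integral.
Let u = x/a; then A² and the length scale cancel, so P = ∫_{0}^{0.81} u^4·e^(-2·u) du ÷ ∫_{0}^{∞} u^4·e^(-2·u) du.
An antiderivative of u^4·e^(-2·u) is -(u^4/2 + u^3 + 3·u^2/2 + 3·u/2 + 3/4)·e^(-2·u); evaluating from 0 to 0.81 gives ≈ 0.018601, while the full integral is 3/4.
Evaluating gives P = 0.02480.

P ≈ 0.0248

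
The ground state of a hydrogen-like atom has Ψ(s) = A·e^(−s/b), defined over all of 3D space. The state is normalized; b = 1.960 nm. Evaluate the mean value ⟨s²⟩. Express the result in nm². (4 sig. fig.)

⟨s^2⟩ ≈ 11.52 nm^2

⟨s²⟩ = ∫ s^2 |Ψ|² 4πs² ds over the full domain.
The ratio of the moment integral to the normalization integral gives ⟨s²⟩ = 3·b^2.
Putting b = 1.960 gives 11.525.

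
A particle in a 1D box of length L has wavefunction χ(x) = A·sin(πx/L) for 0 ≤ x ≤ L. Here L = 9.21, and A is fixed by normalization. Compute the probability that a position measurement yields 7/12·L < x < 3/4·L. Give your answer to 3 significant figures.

The probability is P = ∫ |χ|² dx over [7/12·L, 3/4·L].
The normalization integral ∫|χ|²dx over the whole domain equals L/2·A², and A² cancels in the ratio.
In terms of u = x/L (A² and the length scale cancel between numerator and denominator), P = [∫_{7/12}^{3/4} sin(π·u)^2 du] / [∫_{0}^{1} sin(π·u)^2 du].
Using ∫ sin(π·u)^2 du = u/2 - sin(2·π·u)/(4·π), the numerator is 1/(8·π) + 1/12 and the denominator is 1/2.
The result is P = (3 + 2·π)/(12·π).

P ≈ 0.246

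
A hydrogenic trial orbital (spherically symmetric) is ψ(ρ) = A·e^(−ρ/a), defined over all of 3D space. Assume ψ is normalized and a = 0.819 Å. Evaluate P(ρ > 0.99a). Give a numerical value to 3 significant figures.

P = ∫ |ψ|² 4πρ² dρ over ρ > 0.99a.
A² is fixed by ∫₀^∞ 4πρ²|ψ|² dρ = 1, i.e. A² = (π·a^3)^(−1).
Substituting u = ρ/a, A², 4π and the length scale all cancel in the ratio: P = ∫_{0.99}^{∞} u^2·e^(-2·u) du / ∫_{0}^{∞} u^2·e^(-2·u) du.
Using ∫ u^2·e^(-2·u) du = -(2·u^2 + 2·u + 1)·e^(-2·u)/4, the numerator is ≈ 0.17052 and the denominator is 1/4.
Taking the ratio yields P = 0.6821.

P ≈ 0.682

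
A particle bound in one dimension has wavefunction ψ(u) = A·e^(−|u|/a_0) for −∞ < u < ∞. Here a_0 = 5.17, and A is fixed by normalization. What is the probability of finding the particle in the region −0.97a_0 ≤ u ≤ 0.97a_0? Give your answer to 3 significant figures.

|ψ|² is the probability density, so P = ∫_{−0.97a_0}^{0.97a_0} |ψ|² du.
With A² fixed by ∫|ψ|² = 1, i.e. A² = (a_0)^(−1), substitute and integrate.
By symmetry take twice the u ≥ 0 contribution in numerator and denominator; the 2's cancel. Substituting t = u/a_0, A² and the length scale cancel in the ratio: P = ∫_{0}^{0.97} e^(-2·t) dt / ∫_{0}^{∞} e^(-2·t) dt.
An antiderivative of e^(-2·t) is -e^(-2·t)/2; evaluating from 0 to 0.97 gives 1/2 - e^(-97/50)/2, while the full integral is 1/2.
This works out to P = 0.8563.

P ≈ 0.856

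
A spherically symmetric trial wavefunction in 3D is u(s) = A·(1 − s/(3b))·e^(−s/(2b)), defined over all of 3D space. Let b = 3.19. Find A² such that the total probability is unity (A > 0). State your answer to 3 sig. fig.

A^2 ≈ 0.00368

Normalization requires ∫|u|² 4πs² ds = 1, integrated from 0 to ∞.
Using ∫₀^∞ sⁿ e^(−αs) ds = n!/αⁿ⁺¹, ∫|u|² 4πs² ds = A²·(8·π·b^3/3).
Hence A² = 1/[8·π·b^3/3].
With b = 3.19: A² = 0.003677 and A = 0.06064.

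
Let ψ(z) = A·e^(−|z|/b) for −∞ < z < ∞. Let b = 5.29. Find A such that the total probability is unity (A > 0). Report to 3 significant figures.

A ≈ 0.435

Normalization requires ∫|ψ|² dz = 1, integrated from −∞ to ∞.
With ∫₀^∞ z^0 e^(−αz) dz = 0!/α^1, ∫|ψ|² dz = A²·(b).
Setting this equal to 1 gives A² = 1/(b).
Substituting b = 5.29 gives A² = 0.1890, so A = 0.4348.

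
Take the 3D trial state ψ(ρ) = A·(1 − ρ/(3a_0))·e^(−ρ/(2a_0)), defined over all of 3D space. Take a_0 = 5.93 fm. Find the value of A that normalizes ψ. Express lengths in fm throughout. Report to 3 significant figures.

The normalization condition is ∫|ψ|² 4πρ² dρ = 1 from 0 to ∞.
In 3D with spherical symmetry the volume element is 4πρ² dρ.
Carrying out the integral gives A² · 8·π·a_0^3/3.
Setting this equal to 1 gives A² = 1/(8·π·a_0^3/3).
Substituting a_0 = 5.93 gives A² = 0.0005724, so A = 0.02393.

A ≈ 0.0239 fm^(-3/2)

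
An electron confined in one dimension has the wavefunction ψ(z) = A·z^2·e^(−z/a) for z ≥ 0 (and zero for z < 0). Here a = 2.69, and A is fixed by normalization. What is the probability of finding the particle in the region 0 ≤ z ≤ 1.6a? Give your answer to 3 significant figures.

|ψ|² is the probability density, so P = ∫_{0}^{1.6a} |ψ|² dz.
The normalization integral ∫|ψ|²dz over the whole domain equals 3·a^5/4·A², and A² cancels in the ratio.
Let u = z/a; then A² and the length scale cancel, so P = ∫_{0}^{1.6} u^4·e^(-2·u) du ÷ ∫_{0}^{∞} u^4·e^(-2·u) du.
With ∫ u^4·e^(-2·u) du = -(u^4/2 + u^3 + 3·u^2/2 + 3·u/2 + 3/4)·e^(-2·u) + C, the region integral is ≈ 0.16454 and the full one is 3/4.
The result is P = 0.2194.

P ≈ 0.219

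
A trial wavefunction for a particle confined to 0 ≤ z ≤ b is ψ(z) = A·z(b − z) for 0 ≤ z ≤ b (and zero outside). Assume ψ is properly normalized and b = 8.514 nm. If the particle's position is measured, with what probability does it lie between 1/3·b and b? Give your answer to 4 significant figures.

P ≈ 0.7901

The probability is P = ∫ |ψ|² dz over [1/3·b, b].
Since A² = 1/(b^5/30), this is the region integral divided by the full normalization integral.
Let u = z/b; then A² and the length scale cancel, so P = ∫_{1/3}^{1} u^2·(1 - u)^2 du ÷ ∫_{0}^{1} u^2·(1 - u)^2 du.
Using ∫ u^2·(1 - u)^2 du = u^3·(6·u^2 - 15·u + 10)/30, the numerator is 32/1215 and the denominator is 1/30.
This works out to P = 64/81.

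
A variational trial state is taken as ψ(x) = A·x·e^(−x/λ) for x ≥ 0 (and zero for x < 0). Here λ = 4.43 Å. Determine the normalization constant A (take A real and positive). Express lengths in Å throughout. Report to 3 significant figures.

Require ∫ |ψ|² dx = 1 over the whole domain.
Using ∫₀^∞ xⁿ e^(−αx) dx = n!/αⁿ⁺¹, the integral (without the A² prefactor) comes out to λ^3/4.
With λ = 4.43: A² = 0.04601 and A = 0.2145.

A ≈ 0.214 Å^(-3/2)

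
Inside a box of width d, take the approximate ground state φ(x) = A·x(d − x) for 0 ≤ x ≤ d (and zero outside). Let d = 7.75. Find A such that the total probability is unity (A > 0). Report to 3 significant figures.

A ≈ 0.0328

The normalization condition is ∫|φ|² dx = 1 from 0 to d.
Expanding the polynomial and integrating term by term, the integral (without the A² prefactor) comes out to d^5/30.
Setting this equal to 1 gives A² = 1/(d^5/30).
Plugging in d = 7.75 yields A = 0.03276.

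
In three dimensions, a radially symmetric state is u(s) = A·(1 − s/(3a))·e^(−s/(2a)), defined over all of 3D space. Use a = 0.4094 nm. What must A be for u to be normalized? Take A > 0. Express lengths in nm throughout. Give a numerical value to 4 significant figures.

A ≈ 1.319 nm^(-3/2)

Normalization requires ∫|u|² 4πs² ds = 1, integrated from 0 to ∞.
The angular integral contributes 4π, leaving ∫₀^∞ s²|u|² ds.
The integral (without the A² prefactor) comes out to 8·π·a^3/3.
So A² = (8·π·a^3/3)^(−1).
With a = 0.4094: A² = 1.7396 and A = 1.3189.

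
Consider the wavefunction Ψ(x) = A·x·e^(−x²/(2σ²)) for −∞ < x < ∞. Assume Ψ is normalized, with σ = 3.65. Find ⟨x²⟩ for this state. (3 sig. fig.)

⟨x^2⟩ ≈ 20.0

The expectation value is the |Ψ|²-weighted average of x^2: ∫ x^2|Ψ|² dx.
Differentiating ∫e^(−αx²) dx = √(π/α) under α to get the higher moments, the ratio of the moment integral to the normalization integral gives ⟨x²⟩ = 3·σ^2/2.
Putting σ = 3.65 gives 19.98.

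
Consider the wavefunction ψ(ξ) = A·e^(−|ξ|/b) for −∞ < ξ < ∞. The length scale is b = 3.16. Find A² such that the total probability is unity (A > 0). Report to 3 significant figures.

A^2 ≈ 0.316

We need A² ∫|f|² dξ = 1, taking the integral from −∞ to ∞.
With ∫₀^∞ ξ^0 e^(−αξ) dξ = 0!/α^1, with ψ = A·e^(−|ξ|/b), the integral evaluates to A²·[b].
So A² = (b)^(−1).
Substituting b = 3.16 gives A² = 0.3165, so A = 0.5625.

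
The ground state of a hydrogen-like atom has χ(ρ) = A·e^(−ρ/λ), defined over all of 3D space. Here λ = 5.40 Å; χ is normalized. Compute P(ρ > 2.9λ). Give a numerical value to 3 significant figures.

P ≈ 0.0715

With dV = 4πρ²dρ, the probability is ∫|χ|² dV over ρ > 2.9λ.
Normalization gives A² = 1/(π·λ^3).
Substituting u = ρ/λ, A², 4π and the length scale all cancel in the ratio: P = ∫_{2.9}^{∞} u^2·e^(-2·u) du / ∫_{0}^{∞} u^2·e^(-2·u) du.
With ∫ u^2·e^(-2·u) du = -(2·u^2 + 2·u + 1)·e^(-2·u)/4 + C, the region integral is 1181·e^(-29/5)/200 and the full one is 1/4.
This evaluates to P = 0.07151.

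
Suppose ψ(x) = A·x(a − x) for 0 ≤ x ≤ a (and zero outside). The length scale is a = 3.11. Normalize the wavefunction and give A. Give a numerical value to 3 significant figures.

A ≈ 0.321

Normalization requires ∫|ψ|² dx = 1, integrated from 0 to a.
Carrying out the integral gives A² · a^5/30.
With a = 3.11: A² = 0.1031 and A = 0.3211.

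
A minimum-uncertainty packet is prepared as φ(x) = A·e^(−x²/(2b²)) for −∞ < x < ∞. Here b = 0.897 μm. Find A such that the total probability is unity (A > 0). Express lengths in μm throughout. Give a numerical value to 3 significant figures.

A ≈ 0.793 μm^(-1/2)

Normalization requires ∫|φ|² dx = 1, integrated from −∞ to ∞.
Using the Gaussian integral ∫_{−∞}^{∞} e^(−αx²) dx = √(π/α), carrying out the integral gives A² · √(π)·b.
So A² = (√(π)·b)^(−1).
Plugging in b = 0.897 yields A = 0.7931.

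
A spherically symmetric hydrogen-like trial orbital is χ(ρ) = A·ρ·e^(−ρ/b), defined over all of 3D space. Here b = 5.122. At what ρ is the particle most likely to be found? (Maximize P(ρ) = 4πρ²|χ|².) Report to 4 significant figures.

ρ ≈ 10.24

Set d/dρ [P(ρ) = 4πρ²|χ|²] = 0 and solve for ρ > 0.
Solving yields ρ = 2·b.
With b = 5.122, the most probable radial distance is 10.244.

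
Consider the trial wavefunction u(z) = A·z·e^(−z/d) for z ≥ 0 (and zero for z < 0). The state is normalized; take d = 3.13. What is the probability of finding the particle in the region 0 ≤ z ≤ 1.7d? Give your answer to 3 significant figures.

P ≈ 0.660

The probability is P = ∫ |u|² dz over [0, 1.7d].
The normalization integral ∫|u|²dz over the whole domain equals d^3/4·A², and A² cancels in the ratio.
Substituting t = z/d, A² and the length scale cancel in the ratio: P = ∫_{0}^{1.7} t^2·e^(-2·t) dt / ∫_{0}^{∞} t^2·e^(-2·t) dt.
With ∫ t^2·e^(-2·t) dt = -(2·t^2 + 2·t + 1)·e^(-2·t)/4 + C, the region integral is 1/4 - 509·e^(-17/5)/200 and the full one is 1/4.
This works out to P = 0.6603.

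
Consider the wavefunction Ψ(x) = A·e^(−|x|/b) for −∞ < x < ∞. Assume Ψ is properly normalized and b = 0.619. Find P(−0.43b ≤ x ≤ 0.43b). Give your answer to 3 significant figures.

|Ψ|² is the probability density, so P = ∫_{−0.43b}^{0.43b} |Ψ|² dx.
With A² fixed by ∫|Ψ|² = 1, i.e. A² = (b)^(−1), substitute and integrate.
By symmetry take twice the x ≥ 0 contribution in numerator and denominator; the 2's cancel. Substituting u = x/b, A² and the length scale cancel in the ratio: P = ∫_{0}^{0.43} e^(-2·u) du / ∫_{0}^{∞} e^(-2·u) du.
Using ∫ e^(-2·u) du = -e^(-2·u)/2, the numerator is 1/2 - e^(-43/50)/2 and the denominator is 1/2.
Taking the ratio, P = 0.5768.

P ≈ 0.577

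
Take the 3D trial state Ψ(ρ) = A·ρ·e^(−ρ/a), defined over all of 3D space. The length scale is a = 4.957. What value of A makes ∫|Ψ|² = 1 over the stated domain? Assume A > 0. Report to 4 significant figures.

We need A² ∫|f|² 4πρ² dρ = 1, taking the integral from 0 to ∞.
With ∫₀^∞ ρ^4 e^(−αρ) dρ = 4!/α^5, with Ψ = A·ρ·e^(−ρ/a), the integral evaluates to A²·[3·π·a^5].
Hence A² = 1/[3·π·a^5].
Plugging in a = 4.957 yields A = 0.0059541.

A ≈ 0.005954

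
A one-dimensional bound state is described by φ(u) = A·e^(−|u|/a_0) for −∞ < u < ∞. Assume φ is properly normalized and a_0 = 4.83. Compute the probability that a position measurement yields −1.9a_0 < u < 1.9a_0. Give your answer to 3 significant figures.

The probability is P = ∫ |φ|² du over [−1.9a_0, 1.9a_0].
The normalization integral ∫|φ|²du over the whole domain equals a_0·A², and A² cancels in the ratio.
By symmetry take twice the u ≥ 0 contribution in numerator and denominator; the 2's cancel. In terms of t = u/a_0 (A² and the length scale cancel between numerator and denominator), P = [∫_{0}^{1.9} e^(-2·t) dt] / [∫_{0}^{∞} e^(-2·t) dt].
With ∫ e^(-2·t) dt = -e^(-2·t)/2 + C, the region integral is 1/2 - e^(-19/5)/2 and the full one is 1/2.
This works out to P = 0.9776.

P ≈ 0.978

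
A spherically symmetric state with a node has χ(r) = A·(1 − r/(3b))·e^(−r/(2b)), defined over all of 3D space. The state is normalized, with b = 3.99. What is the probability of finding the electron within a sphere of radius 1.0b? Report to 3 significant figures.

P = ∫ |χ|² 4πr² dr over r ≤ 1.0b.
The full normalization integral is A²·[8·π·b^3/3] = 1, fixing A².
In terms of u = r/b (A², 4π and the length scale all cancel between numerator and denominator), P = [∫_{0}^{1.0} u^2·(1 - u/3)^2·e^(-u) du] / [∫_{0}^{∞} u^2·(1 - u/3)^2·e^(-u) du].
With ∫ u^2·(1 - u/3)^2·e^(-u) du = (-u^4 + 2·u^3 - 3·u^2 - 6·u - 6)·e^(-u)/9 + C, the region integral is 2/3 - 14·e^(-1)/9 and the full one is 2/3.
This evaluates to P = 0.1416.

P ≈ 0.142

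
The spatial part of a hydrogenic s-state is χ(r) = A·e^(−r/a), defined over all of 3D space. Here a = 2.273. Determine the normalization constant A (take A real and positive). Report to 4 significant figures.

A ≈ 0.1646

We need A² ∫|f|² 4πr² dr = 1, taking the integral from 0 to ∞.
(Spherical symmetry: dV = 4πr² dr.)
With ∫₀^∞ r^2 e^(−αr) dr = 2!/α^3, ∫|χ|² 4πr² dr = A²·(π·a^3).
So A² = (π·a^3)^(−1).
Substituting a = 2.273 gives A² = 0.027105, so A = 0.16464.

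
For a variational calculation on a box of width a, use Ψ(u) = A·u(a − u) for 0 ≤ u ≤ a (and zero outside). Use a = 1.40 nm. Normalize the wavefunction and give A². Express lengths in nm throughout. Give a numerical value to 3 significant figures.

Require ∫ |Ψ|² du = 1 over the whole domain.
With Ψ = A·u(a − u), the integral evaluates to A²·[a^5/30].
Hence A² = 1/[a^5/30].
Substituting a = 1.40 gives A² = 5.578, so A = 2.362.

A^2 ≈ 5.58 nm^(-5)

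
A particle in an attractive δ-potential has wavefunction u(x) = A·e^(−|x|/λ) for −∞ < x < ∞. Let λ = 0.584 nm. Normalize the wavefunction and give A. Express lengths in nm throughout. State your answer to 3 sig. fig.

We need A² ∫|f|² dx = 1, taking the integral from −∞ to ∞.
Using ∫₀^∞ xⁿ e^(−αx) dx = n!/αⁿ⁺¹, ∫|u|² dx = A²·(λ).
Setting this equal to 1 gives A² = 1/(λ).
Plugging in λ = 0.584 yields A = 1.309.

A ≈ 1.31 nm^(-1/2)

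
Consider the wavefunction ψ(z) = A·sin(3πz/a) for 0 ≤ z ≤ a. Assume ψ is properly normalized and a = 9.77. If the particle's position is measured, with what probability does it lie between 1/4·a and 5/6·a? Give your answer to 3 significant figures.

The probability is P = ∫ |ψ|² dz over [1/4·a, 5/6·a].
Since A² = 1/(a/2), this is the region integral divided by the full normalization integral.
Substituting u = z/a, A² and the length scale cancel in the ratio: P = ∫_{1/4}^{5/6} sin(3·π·u)^2 du / ∫_{0}^{1} sin(3·π·u)^2 du.
Using ∫ sin(3·π·u)^2 du = u/2 - sin(6·π·u)/(12·π), the numerator is 7/24 - 1/(12·π) and the denominator is 1/2.
Evaluating gives P = (-2 + 7·π)/(12·π).

P ≈ 0.530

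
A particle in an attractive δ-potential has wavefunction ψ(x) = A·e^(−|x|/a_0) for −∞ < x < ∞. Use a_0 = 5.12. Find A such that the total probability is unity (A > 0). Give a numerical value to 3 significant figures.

A ≈ 0.442

We need A² ∫|f|² dx = 1, taking the integral from −∞ to ∞.
With ∫₀^∞ x^0 e^(−αx) dx = 0!/α^1, with ψ = A·e^(−|x|/a_0), the integral evaluates to A²·[a_0].
Hence A² = 1/[a_0].
With a_0 = 5.12: A² = 0.1953 and A = 0.4419.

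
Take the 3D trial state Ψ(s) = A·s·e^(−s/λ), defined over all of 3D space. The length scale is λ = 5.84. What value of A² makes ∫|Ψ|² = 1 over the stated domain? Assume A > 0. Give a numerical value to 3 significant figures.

A^2 ≈ 0.0000156

The normalization condition is ∫|Ψ|² 4πs² ds = 1 from 0 to ∞.
The angular integral contributes 4π, leaving ∫₀^∞ s²|Ψ|² ds.
Recall ∫₀^∞ s^m e^(−s/β) ds = m!·β^(m+1), with Ψ = A·s·e^(−s/λ), the integral evaluates to A²·[3·π·λ^5].
Setting this equal to 1 gives A² = 1/(3·π·λ^5).
With λ = 5.84: A² = 0.00001562 and A = 0.003952.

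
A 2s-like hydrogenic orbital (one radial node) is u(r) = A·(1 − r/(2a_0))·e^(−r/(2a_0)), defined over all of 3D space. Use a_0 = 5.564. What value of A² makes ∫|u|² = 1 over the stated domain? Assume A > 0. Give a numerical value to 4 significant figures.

Require ∫ |u|² 4πr² dr = 1 over the whole domain.
With ∫₀^∞ r^4 e^(−αr) dr = 4!/α^5, the integral (without the A² prefactor) comes out to 8·π·a_0^3.
So A² = (8·π·a_0^3)^(−1).
Substituting a_0 = 5.564 gives A² = 0.00023099, so A = 0.015198.

A^2 ≈ 0.0002310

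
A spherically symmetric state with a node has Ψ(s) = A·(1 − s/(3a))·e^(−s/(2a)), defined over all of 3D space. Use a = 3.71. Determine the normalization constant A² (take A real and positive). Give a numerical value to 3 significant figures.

Require ∫ |Ψ|² 4πs² ds = 1 over the whole domain.
The angular integral contributes 4π, leaving ∫₀^∞ s²|Ψ|² ds.
With Ψ = A·(1 − s/(3a))·e^(−s/(2a)), the integral evaluates to A²·[8·π·a^3/3].
Setting this equal to 1 gives A² = 1/(8·π·a^3/3).
Plugging in a = 3.71 yields A = 0.04835.

A^2 ≈ 0.00234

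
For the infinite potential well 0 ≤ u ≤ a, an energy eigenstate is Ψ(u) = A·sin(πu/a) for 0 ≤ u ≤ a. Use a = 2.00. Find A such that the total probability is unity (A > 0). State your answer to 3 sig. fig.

A ≈ 1.00

The normalization condition is ∫|Ψ|² du = 1 from 0 to a.
∫|Ψ|² du = A²·(a/2).
So A² = (a/2)^(−1).
Plugging in a = 2.00 yields A = 1.000.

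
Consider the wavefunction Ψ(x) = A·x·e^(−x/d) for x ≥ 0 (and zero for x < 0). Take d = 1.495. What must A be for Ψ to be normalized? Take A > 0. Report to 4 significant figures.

Normalization requires ∫|Ψ|² dx = 1, integrated from 0 to ∞.
The integral (without the A² prefactor) comes out to d^3/4.
Hence A² = 1/[d^3/4].
Substituting d = 1.495 gives A² = 1.1971, so A = 1.0941.

A ≈ 1.094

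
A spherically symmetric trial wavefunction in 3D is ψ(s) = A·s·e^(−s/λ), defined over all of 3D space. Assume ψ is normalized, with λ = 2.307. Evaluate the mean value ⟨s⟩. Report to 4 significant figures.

⟨s⟩ = ∫ s |ψ|² 4πs² ds over the full domain.
The ratio of the moment integral to the normalization integral gives ⟨s⟩ = 5·λ/2.
Putting λ = 2.307 gives 5.7675.

⟨s⟩ ≈ 5.768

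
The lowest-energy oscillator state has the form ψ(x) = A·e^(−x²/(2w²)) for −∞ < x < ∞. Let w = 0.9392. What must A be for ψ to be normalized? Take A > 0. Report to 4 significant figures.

The normalization condition is ∫|ψ|² dx = 1 from −∞ to ∞.
Carrying out the integral gives A² · √(π)·w.
Substituting w = 0.9392 gives A² = 0.60071, so A = 0.77506.

A ≈ 0.7751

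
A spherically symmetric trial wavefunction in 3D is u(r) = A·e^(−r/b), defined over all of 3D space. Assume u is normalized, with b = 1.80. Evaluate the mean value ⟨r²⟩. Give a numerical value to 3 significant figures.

⟨r^2⟩ ≈ 9.72

⟨r²⟩ = ∫ r^2 |u|² 4πr² dr over the full domain.
Since the A² factors cancel between numerator and denominator, ⟨r²⟩ = 3·b^2.
Putting b = 1.80 gives 9.720.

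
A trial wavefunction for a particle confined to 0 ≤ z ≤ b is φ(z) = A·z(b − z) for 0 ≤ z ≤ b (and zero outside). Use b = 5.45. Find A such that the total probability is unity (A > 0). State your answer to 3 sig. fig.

We need A² ∫|f|² dz = 1, taking the integral from 0 to b.
Expanding the polynomial and integrating term by term, ∫|φ|² dz = A²·(b^5/30).
Hence A² = 1/[b^5/30].
Plugging in b = 5.45 yields A = 0.07899.

A ≈ 0.0790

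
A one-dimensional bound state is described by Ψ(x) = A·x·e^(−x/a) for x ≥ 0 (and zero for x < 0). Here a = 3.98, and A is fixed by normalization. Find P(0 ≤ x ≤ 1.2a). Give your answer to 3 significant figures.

P ≈ 0.430

|Ψ|² is the probability density, so P = ∫_{0}^{1.2a} |Ψ|² dx.
With A² fixed by ∫|Ψ|² = 1, i.e. A² = (a^3/4)^(−1), substitute and integrate.
Let u = x/a; then A² and the length scale cancel, so P = ∫_{0}^{1.2} u^2·e^(-2·u) du ÷ ∫_{0}^{∞} u^2·e^(-2·u) du.
Using ∫ u^2·e^(-2·u) du = -(2·u^2 + 2·u + 1)·e^(-2·u)/4, the numerator is 1/4 - 157·e^(-12/5)/100 and the denominator is 1/4.
Taking the ratio, P = 0.4303.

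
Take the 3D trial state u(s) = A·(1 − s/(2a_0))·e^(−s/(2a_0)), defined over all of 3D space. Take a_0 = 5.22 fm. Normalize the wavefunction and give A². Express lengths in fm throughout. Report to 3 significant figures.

A^2 ≈ 0.000280 fm^(-3)

Normalization requires ∫|u|² 4πs² ds = 1, integrated from 0 to ∞.
(Spherical symmetry: dV = 4πs² ds.)
Using ∫₀^∞ sⁿ e^(−αs) ds = n!/αⁿ⁺¹, with u = A·(1 − s/(2a_0))·e^(−s/(2a_0)), the integral evaluates to A²·[8·π·a_0^3].
So A² = (8·π·a_0^3)^(−1).
With a_0 = 5.22: A² = 0.0002797 and A = 0.01673.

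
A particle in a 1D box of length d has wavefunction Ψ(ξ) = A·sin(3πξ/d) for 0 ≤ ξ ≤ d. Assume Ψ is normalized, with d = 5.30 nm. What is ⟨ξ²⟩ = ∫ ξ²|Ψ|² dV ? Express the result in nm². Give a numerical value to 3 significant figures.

By definition ⟨ξ²⟩ = ∫ ξ^2 |Ψ(ξ)|² dξ.
The ratio of the moment integral to the normalization integral gives ⟨ξ²⟩ = -d^2/(18·π^2) + d^2/3.
With d = 5.30, ⟨ξ^2⟩ = 9.205.

⟨ξ^2⟩ ≈ 9.21 nm^2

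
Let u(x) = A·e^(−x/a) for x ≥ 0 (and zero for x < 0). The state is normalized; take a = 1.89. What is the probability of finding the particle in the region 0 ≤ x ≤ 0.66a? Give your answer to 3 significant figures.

P = ∫_{0}^{0.66a} |u(x)|² dx.
Since A² = 1/(a/2), this is the region integral divided by the full normalization integral.
In terms of t = x/a (A² and the length scale cancel between numerator and denominator), P = [∫_{0}^{0.66} e^(-2·t) dt] / [∫_{0}^{∞} e^(-2·t) dt].
With ∫ e^(-2·t) dt = -e^(-2·t)/2 + C, the region integral is 1/2 - e^(-33/25)/2 and the full one is 1/2.
This works out to P = 0.7329.

P ≈ 0.733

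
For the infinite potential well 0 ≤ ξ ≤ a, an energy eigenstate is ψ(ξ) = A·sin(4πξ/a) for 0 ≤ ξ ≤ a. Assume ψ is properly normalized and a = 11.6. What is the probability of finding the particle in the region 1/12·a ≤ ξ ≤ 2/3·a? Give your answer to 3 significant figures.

P ≈ 0.652

|ψ|² is the probability density, so P = ∫_{1/12·a}^{2/3·a} |ψ|² dξ.
The normalization integral ∫|ψ|²dξ over the whole domain equals a/2·A², and A² cancels in the ratio.
In terms of u = ξ/a (A² and the length scale cancel between numerator and denominator), P = [∫_{1/12}^{2/3} sin(4·π·u)^2 du] / [∫_{0}^{1} sin(4·π·u)^2 du].
An antiderivative of sin(4·π·u)^2 is u/2 - sin(4·π·u)·cos(4·π·u)/(8·π); evaluating from 1/12 to 2/3 gives √(3)/(16·π) + 7/24, while the full integral is 1/2.
Evaluating gives P = √(3)/(8·π) + 7/12.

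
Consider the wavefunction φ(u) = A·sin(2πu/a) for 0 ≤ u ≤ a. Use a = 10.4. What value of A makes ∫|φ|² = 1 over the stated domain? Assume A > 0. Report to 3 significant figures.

Normalization requires ∫|φ|² du = 1, integrated from 0 to a.
With φ = A·sin(2πu/a), the integral evaluates to A²·[a/2].
Hence A² = 1/[a/2].
Substituting a = 10.4 gives A² = 0.1923, so A = 0.4385.

A ≈ 0.439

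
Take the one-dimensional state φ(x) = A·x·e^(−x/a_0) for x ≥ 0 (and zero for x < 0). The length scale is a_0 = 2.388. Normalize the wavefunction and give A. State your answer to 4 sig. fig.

We need A² ∫|f|² dx = 1, taking the integral from 0 to ∞.
With ∫₀^∞ x^2 e^(−αx) dx = 2!/α^3, carrying out the integral gives A² · a_0^3/4.
Setting this equal to 1 gives A² = 1/(a_0^3/4).
With a_0 = 2.388: A² = 0.29374 and A = 0.54197.

A ≈ 0.5420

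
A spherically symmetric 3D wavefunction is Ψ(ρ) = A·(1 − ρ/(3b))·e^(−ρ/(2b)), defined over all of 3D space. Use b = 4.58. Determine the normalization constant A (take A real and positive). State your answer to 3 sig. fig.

A ≈ 0.0352

Normalization requires ∫|Ψ|² 4πρ² dρ = 1, integrated from 0 to ∞.
Recall ∫₀^∞ ρ^m e^(−ρ/β) dρ = m!·β^(m+1), carrying out the integral gives A² · 8·π·b^3/3.
Hence A² = 1/[8·π·b^3/3].
Substituting b = 4.58 gives A² = 0.001242, so A = 0.03525.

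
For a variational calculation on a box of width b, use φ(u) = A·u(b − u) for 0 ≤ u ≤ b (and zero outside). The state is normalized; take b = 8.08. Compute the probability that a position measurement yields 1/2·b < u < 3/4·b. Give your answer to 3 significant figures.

P ≈ 0.396

The probability is P = ∫ |φ|² du over [1/2·b, 3/4·b].
Since A² = 1/(b^5/30), this is the region integral divided by the full normalization integral.
Let t = u/b; then A² and the length scale cancel, so P = ∫_{1/2}^{3/4} t^2·(1 - t)^2 dt ÷ ∫_{0}^{1} t^2·(1 - t)^2 dt.
With ∫ t^2·(1 - t)^2 dt = t^3·(6·t^2 - 15·t + 10)/30 + C, the region integral is ≈ 0.013216 and the full one is 1/30.
Taking the ratio, P = 203/512.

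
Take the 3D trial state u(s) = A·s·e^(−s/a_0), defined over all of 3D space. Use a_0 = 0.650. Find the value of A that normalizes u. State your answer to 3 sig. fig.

Normalization requires ∫|u|² 4πs² ds = 1, integrated from 0 to ∞.
With ∫₀^∞ s^4 e^(−αs) ds = 4!/α^5, ∫|u|² 4πs² ds = A²·(3·π·a_0^5).
So A² = (3·π·a_0^5)^(−1).
Substituting a_0 = 0.650 gives A² = 0.9145, so A = 0.9563.

A ≈ 0.956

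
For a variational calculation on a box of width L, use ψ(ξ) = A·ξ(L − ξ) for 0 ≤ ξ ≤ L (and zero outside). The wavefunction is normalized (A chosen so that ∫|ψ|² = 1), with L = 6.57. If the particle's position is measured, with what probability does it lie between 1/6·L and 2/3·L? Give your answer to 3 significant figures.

P = ∫_{1/6·L}^{2/3·L} |ψ(ξ)|² dξ.
The normalization integral ∫|ψ|²dξ over the whole domain equals L^5/30·A², and A² cancels in the ratio.
Let u = ξ/L; then A² and the length scale cancel, so P = ∫_{1/6}^{2/3} u^2·(1 - u)^2 du ÷ ∫_{0}^{1} u^2·(1 - u)^2 du.
Using ∫ u^2·(1 - u)^2 du = u^3·(6·u^2 - 15·u + 10)/30, the numerator is 163/6480 and the denominator is 1/30.
Taking the ratio, P = 163/216.

P ≈ 0.755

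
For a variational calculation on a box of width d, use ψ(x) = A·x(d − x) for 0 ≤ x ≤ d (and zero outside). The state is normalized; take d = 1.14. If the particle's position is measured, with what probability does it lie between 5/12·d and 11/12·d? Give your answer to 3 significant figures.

P ≈ 0.648

|ψ|² is the probability density, so P = ∫_{5/12·d}^{11/12·d} |ψ|² dx.
Since A² = 1/(d^5/30), this is the region integral divided by the full normalization integral.
Let u = x/d; then A² and the length scale cancel, so P = ∫_{5/12}^{11/12} u^2·(1 - u)^2 du ÷ ∫_{0}^{1} u^2·(1 - u)^2 du.
An antiderivative of u^2·(1 - u)^2 is u^3·(6·u^2 - 15·u + 10)/30; evaluating from 5/12 to 11/12 gives ≈ 0.021610, while the full integral is 1/30.
Evaluating gives P = 4481/6912.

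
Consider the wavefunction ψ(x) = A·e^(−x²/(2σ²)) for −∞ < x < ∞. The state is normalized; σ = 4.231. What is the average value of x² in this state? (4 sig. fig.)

⟨x^2⟩ ≈ 8.951

By definition ⟨x²⟩ = ∫ x^2 |ψ(x)|² dx.
Differentiating ∫e^(−αx²) dx = √(π/α) under α to get the higher moments, the ratio of the moment integral to the normalization integral gives ⟨x²⟩ = σ^2/2.
With σ = 4.231, ⟨x^2⟩ = 8.9507.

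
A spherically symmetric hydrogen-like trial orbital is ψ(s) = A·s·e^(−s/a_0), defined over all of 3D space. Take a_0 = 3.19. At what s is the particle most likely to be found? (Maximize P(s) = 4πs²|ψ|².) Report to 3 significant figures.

Set d/ds [P(s) = 4πs²|ψ|²] = 0 and solve for s > 0.
This gives s = 2·a_0.
With a_0 = 3.19, the most probable radial distance is 6.380.

s ≈ 6.38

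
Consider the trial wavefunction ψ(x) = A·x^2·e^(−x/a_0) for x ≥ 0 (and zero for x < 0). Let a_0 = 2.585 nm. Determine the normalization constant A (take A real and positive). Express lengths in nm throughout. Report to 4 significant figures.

A ≈ 0.1075 nm^(-5/2)

We need A² ∫|f|² dx = 1, taking the integral from 0 to ∞.
Using ∫₀^∞ xⁿ e^(−αx) dx = n!/αⁿ⁺¹, ∫|ψ|² dx = A²·(3·a_0^5/4).
So A² = (3·a_0^5/4)^(−1).
Substituting a_0 = 2.585 gives A² = 0.011551, so A = 0.10748.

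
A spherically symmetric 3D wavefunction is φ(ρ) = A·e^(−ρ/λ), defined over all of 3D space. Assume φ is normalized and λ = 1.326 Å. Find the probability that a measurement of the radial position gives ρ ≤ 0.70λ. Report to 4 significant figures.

With dV = 4πρ²dρ, the probability is ∫|φ|² dV over ρ ≤ 0.70λ.
A² is fixed by ∫₀^∞ 4πρ²|φ|² dρ = 1, i.e. A² = (π·λ^3)^(−1).
In terms of u = ρ/λ (A², 4π and the length scale all cancel between numerator and denominator), P = [∫_{0}^{0.70} u^2·e^(-2·u) du] / [∫_{0}^{∞} u^2·e^(-2·u) du].
Using ∫ u^2·e^(-2·u) du = -(2·u^2 + 2·u + 1)·e^(-2·u)/4, the numerator is 1/4 - 169·e^(-7/5)/200 and the denominator is 1/4.
This evaluates to P = 0.16650.

P ≈ 0.1665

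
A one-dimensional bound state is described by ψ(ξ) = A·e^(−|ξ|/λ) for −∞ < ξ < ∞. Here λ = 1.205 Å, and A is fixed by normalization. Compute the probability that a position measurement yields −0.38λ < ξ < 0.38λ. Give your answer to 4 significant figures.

P = ∫_{−0.38λ}^{0.38λ} |ψ(ξ)|² dξ.
Since A² = 1/(λ), this is the region integral divided by the full normalization integral.
Both integrals are even about ξ = 0, so only the ξ ≥ 0 halves are needed (the factors of 2 cancel). Let u = ξ/λ; then A² and the length scale cancel, so P = ∫_{0}^{0.38} e^(-2·u) du ÷ ∫_{0}^{∞} e^(-2·u) du.
Using ∫ e^(-2·u) du = -e^(-2·u)/2, the numerator is 1/2 - e^(-19/25)/2 and the denominator is 1/2.
The result is P = 0.53233.

P ≈ 0.5323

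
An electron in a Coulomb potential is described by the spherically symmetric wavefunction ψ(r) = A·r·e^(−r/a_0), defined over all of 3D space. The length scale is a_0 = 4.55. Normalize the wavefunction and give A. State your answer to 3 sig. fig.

A ≈ 0.00738

We need A² ∫|f|² 4πr² dr = 1, taking the integral from 0 to ∞.
The angular integral contributes 4π, leaving ∫₀^∞ r²|ψ|² dr.
∫|ψ|² 4πr² dr = A²·(3·π·a_0^5).
Substituting a_0 = 4.55 gives A² = 0.00005441, so A = 0.007376.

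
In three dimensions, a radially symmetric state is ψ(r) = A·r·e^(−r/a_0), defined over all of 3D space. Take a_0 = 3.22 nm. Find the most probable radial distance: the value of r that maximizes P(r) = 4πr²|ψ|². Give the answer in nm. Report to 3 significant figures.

r ≈ 6.44 nm

Set d/dr [P(r) = 4πr²|ψ|²] = 0 and solve for r > 0.
This gives r = 2·a_0.
With a_0 = 3.22, the most probable radial distance is 6.440 nm.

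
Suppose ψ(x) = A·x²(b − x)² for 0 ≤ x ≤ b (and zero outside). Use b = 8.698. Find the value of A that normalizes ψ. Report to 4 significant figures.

A ≈ 0.001487

We need A² ∫|f|² dx = 1, taking the integral from 0 to b.
Expanding the polynomial and integrating term by term, ∫|ψ|² dx = A²·(b^9/630).
Substituting b = 8.698 gives A² = 0.0000022109, so A = 0.0014869.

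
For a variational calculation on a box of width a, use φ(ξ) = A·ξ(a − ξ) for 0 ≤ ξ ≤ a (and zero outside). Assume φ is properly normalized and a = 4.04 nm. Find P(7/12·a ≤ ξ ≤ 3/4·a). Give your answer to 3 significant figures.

P ≈ 0.243

P = ∫_{7/12·a}^{3/4·a} |φ(ξ)|² dξ.
With A² fixed by ∫|φ|² = 1, i.e. A² = (a^5/30)^(−1), substitute and integrate.
Substituting u = ξ/a, A² and the length scale cancel in the ratio: P = ∫_{7/12}^{3/4} u^2·(1 - u)^2 du / ∫_{0}^{1} u^2·(1 - u)^2 du.
An antiderivative of u^2·(1 - u)^2 is u^3·(6·u^2 - 15·u + 10)/30; evaluating from 7/12 to 3/4 gives ≈ 0.0081035, while the full integral is 1/30.
Evaluating gives P = 0.2431.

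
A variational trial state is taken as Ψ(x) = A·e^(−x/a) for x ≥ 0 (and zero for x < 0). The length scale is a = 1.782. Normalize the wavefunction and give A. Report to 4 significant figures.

A ≈ 1.059

Normalization requires ∫|Ψ|² dx = 1, integrated from 0 to ∞.
Recall ∫₀^∞ x^m e^(−x/β) dx = m!·β^(m+1), carrying out the integral gives A² · a/2.
Substituting a = 1.782 gives A² = 1.1223, so A = 1.0594.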